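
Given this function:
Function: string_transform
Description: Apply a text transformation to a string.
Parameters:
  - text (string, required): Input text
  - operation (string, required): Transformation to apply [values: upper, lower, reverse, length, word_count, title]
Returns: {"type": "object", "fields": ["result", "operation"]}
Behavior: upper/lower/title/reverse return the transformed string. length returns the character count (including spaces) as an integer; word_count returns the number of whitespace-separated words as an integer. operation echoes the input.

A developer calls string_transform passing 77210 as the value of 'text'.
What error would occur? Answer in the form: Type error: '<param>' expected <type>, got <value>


Spec: 'text' is declared as string; 77210 is an integer.
Type error: 'text' expected string, got 77210


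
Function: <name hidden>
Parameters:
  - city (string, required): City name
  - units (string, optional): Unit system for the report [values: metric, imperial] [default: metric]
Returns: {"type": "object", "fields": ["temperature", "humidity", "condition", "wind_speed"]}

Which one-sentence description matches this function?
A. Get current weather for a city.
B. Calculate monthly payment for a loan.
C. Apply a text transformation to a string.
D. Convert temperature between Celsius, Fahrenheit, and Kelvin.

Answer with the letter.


Parameters city, units and return ["temperature", "humidity", "condition", "wind_speed"] fit: Get current weather for a city.
A


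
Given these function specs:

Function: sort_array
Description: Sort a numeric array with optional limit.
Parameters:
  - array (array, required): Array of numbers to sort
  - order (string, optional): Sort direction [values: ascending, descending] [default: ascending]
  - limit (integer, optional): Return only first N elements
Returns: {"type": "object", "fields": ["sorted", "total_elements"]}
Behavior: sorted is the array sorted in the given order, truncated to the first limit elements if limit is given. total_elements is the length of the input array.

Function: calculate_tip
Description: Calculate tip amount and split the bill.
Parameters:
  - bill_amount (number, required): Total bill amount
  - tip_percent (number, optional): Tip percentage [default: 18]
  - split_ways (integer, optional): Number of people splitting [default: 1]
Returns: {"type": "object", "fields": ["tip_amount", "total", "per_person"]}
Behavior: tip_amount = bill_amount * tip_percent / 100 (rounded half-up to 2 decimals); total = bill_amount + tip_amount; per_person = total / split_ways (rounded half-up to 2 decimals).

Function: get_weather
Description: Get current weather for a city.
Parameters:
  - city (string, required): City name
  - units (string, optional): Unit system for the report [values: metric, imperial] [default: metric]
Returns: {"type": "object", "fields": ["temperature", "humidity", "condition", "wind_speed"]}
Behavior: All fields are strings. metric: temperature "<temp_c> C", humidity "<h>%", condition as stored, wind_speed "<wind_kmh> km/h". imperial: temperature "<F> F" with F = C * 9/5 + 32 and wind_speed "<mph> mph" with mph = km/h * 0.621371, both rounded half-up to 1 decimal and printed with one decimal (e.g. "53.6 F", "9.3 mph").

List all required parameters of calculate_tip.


Parameters of calculate_tip and their required/optional flag:
  bill_amount: required
  tip_percent: optional
  split_ways: optional
bill_amount


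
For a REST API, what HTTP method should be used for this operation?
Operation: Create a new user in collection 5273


GET = read, POST = create, PUT = update/replace, DELETE = remove
This operation is a create.
POST


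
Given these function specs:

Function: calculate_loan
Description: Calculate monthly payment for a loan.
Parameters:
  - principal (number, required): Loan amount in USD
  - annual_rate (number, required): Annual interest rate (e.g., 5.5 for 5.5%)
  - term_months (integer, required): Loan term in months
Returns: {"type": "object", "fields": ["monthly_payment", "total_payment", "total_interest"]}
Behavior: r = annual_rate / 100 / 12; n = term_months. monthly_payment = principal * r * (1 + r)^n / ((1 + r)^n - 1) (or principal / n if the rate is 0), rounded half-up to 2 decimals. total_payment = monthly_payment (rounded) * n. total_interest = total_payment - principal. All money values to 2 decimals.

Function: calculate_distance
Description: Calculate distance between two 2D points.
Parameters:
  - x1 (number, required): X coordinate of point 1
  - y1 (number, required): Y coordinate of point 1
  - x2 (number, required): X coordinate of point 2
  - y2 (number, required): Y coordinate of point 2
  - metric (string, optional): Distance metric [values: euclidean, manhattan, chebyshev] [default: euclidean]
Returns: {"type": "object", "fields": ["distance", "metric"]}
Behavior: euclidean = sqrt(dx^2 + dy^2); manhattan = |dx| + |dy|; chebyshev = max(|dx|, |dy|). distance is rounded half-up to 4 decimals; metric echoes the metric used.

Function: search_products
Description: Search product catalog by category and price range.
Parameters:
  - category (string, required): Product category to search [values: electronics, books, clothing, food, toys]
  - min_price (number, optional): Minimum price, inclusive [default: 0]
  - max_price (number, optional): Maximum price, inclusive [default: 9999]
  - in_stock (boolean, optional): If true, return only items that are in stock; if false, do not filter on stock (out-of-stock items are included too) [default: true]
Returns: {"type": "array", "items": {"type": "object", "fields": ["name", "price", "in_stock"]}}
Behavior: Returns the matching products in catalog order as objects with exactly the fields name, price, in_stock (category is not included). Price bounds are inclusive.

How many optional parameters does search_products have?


Parameters of search_products: category (required), min_price (optional), max_price (optional), in_stock (optional)
Optional count:
3


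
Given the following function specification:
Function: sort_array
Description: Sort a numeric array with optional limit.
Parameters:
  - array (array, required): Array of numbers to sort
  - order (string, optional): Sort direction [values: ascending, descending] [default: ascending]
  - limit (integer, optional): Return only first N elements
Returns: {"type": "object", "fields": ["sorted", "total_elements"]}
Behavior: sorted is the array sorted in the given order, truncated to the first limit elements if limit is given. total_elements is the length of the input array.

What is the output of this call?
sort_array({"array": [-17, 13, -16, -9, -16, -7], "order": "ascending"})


sorted ascending: [-17, -16, -16, -9, -7, 13]
total_elements = len(input) = 6
Output:
{"sorted": [-17, -16, -16, -9, -7, 13], "total_elements": 6}


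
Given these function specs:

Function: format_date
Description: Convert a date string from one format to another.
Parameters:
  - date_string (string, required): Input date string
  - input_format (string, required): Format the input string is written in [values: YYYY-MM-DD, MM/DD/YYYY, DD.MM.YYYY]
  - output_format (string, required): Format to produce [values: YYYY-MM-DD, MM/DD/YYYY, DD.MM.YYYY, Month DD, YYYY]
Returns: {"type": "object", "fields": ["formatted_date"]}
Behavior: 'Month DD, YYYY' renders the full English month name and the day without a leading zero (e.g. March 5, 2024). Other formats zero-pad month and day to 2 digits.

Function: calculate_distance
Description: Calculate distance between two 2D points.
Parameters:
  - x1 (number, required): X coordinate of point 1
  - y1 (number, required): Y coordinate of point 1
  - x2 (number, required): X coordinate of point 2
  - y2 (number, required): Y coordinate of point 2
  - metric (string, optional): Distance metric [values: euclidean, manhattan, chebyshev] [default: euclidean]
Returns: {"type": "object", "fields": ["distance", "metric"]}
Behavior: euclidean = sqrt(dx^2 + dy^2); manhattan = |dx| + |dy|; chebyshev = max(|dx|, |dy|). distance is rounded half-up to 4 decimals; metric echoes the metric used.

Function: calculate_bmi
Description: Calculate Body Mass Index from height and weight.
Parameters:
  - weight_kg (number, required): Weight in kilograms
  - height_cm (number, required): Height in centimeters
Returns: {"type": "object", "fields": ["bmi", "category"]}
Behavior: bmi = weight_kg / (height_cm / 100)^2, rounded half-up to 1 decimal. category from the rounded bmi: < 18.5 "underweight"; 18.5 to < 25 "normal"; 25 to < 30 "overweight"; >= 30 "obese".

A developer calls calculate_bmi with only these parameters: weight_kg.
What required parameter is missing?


Required parameters: weight_kg, height_cm
Provided: weight_kg
Missing: height_cm
height_cm


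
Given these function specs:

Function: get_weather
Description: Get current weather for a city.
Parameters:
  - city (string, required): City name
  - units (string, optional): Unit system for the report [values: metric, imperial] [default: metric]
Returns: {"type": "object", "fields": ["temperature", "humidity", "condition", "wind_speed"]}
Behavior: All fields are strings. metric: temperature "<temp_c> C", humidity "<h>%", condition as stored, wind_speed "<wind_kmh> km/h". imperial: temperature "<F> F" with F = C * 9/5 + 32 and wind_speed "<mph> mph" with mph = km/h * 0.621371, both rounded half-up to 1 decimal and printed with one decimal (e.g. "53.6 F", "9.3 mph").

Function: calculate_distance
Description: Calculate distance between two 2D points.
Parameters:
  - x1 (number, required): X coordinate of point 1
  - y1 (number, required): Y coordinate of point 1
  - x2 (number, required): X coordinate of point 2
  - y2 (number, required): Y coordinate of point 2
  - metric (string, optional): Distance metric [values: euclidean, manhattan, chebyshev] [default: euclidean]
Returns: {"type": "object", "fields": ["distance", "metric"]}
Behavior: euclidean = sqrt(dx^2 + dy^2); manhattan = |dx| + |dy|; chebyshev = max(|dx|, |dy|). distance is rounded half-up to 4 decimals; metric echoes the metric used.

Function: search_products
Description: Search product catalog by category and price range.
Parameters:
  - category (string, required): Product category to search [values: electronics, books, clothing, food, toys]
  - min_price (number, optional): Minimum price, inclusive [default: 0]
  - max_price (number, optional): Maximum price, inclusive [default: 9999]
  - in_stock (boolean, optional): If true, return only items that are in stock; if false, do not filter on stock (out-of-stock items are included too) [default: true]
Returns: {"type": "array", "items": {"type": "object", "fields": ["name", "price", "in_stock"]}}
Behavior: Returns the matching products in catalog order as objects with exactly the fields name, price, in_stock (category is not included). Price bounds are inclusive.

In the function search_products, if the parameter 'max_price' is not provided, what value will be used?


The search_products spec declares:
  - max_price (number, optional): Maximum price, inclusive [default: 9999]
Default:
9999


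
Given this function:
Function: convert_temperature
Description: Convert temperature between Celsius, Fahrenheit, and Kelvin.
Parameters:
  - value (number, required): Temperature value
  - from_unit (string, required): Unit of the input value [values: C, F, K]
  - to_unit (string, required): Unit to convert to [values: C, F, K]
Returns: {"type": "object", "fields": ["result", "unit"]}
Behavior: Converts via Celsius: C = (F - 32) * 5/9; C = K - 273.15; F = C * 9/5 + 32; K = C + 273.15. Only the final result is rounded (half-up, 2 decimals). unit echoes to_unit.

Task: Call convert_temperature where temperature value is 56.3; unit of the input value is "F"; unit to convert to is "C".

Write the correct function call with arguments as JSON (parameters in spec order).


Mapping each described value to its parameter name:
  'Temperature value' -> value = 56.3
  'Unit of the input value' -> from_unit = "F"
  'Unit to convert to' -> to_unit = "C"
convert_temperature({"value": 56.3, "from_unit": "F", "to_unit": "C"})


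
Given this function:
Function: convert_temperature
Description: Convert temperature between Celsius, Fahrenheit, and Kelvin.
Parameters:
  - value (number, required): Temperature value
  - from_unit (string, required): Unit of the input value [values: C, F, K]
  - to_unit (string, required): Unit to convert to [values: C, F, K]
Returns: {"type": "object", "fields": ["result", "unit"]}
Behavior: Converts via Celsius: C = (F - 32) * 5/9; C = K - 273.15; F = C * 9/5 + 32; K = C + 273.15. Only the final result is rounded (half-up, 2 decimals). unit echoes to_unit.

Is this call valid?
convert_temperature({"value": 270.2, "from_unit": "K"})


Checking required parameters...
Missing required parameter: to_unit
Invalid - missing required parameter 'to_unit'


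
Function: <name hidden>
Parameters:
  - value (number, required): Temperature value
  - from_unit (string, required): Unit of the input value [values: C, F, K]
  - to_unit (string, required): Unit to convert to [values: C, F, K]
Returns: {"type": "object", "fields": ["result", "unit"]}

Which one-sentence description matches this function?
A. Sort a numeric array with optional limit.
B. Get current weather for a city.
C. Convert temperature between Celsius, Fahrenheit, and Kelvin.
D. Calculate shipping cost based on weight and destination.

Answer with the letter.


Parameters value, from_unit, to_unit and return ["result", "unit"] fit: Convert temperature between Celsius, Fahrenheit, and Kelvin.
C


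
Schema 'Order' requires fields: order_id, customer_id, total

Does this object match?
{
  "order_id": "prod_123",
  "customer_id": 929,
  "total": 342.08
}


Checking required fields... All present.
Valid - all required fields present


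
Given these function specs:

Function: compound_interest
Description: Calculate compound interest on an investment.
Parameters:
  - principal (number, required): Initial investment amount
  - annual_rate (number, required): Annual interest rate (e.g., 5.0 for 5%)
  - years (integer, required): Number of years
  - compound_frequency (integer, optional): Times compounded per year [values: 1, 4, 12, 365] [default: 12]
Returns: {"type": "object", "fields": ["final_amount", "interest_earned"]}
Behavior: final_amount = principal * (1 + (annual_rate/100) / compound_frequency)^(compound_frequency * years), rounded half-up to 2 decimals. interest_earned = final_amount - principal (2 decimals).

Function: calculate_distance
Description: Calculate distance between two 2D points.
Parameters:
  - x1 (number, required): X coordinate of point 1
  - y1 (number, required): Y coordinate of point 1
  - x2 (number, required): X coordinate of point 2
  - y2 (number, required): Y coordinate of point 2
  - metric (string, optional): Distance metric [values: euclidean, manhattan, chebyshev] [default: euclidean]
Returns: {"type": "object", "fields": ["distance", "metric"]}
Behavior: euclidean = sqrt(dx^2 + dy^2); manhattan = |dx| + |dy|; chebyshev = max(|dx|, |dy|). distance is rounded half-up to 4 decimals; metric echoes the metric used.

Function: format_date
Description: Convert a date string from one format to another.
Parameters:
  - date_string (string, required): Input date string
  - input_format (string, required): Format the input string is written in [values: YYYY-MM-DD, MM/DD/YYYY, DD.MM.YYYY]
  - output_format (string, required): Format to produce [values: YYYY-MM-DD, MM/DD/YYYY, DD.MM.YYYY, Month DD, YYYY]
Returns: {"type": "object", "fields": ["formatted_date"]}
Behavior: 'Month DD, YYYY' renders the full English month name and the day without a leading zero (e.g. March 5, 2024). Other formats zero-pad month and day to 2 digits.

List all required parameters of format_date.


Parameters of format_date and their required/optional flag:
  date_string: required
  input_format: required
  output_format: required
date_string, input_format, output_format


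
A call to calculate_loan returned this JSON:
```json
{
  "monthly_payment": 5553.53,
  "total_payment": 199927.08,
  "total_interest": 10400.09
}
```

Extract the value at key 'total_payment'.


199927.08


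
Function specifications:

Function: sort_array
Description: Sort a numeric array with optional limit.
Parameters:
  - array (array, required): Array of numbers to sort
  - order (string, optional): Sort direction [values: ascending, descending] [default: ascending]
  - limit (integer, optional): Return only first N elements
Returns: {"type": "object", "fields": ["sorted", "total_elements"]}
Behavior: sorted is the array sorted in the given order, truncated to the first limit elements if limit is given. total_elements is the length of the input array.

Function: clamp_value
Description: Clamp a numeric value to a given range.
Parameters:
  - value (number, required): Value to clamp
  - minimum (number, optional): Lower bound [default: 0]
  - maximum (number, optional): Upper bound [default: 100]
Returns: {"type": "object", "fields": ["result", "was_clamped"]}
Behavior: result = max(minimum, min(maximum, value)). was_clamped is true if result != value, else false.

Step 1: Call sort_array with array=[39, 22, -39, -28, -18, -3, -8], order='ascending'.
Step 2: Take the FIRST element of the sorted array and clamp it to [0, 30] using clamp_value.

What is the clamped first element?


Step 1: sort_array(order=ascending)
  sorted: [-39, -28, -18, -8, -3, 22, 39]
  -> first element = -39
Step 2: clamp_value(value=-39, minimum=0, maximum=30)
  result = max(0, min(30, -39)) = max(0, -39) = 0
  was_clamped = (0 != -39) = true
  -> result = 0
0


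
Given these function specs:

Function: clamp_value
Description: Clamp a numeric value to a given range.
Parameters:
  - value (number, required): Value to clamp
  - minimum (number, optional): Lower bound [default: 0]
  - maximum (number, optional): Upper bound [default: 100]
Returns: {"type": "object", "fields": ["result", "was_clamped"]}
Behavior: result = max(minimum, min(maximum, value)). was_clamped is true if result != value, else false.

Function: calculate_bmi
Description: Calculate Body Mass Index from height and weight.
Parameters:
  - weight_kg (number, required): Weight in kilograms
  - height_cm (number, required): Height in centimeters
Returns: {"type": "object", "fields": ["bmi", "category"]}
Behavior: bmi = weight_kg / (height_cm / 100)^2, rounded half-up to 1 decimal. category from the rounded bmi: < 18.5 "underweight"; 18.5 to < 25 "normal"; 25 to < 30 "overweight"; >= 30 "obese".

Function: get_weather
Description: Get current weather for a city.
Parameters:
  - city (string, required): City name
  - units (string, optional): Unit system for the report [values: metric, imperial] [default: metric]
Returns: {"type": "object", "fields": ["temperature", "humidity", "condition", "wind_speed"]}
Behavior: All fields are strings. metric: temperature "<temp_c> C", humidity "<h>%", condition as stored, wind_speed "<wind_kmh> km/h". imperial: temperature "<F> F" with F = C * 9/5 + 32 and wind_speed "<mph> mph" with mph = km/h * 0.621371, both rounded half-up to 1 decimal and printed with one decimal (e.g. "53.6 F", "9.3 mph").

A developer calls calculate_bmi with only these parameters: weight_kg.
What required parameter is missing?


Required parameters: weight_kg, height_cm
Provided: weight_kg
Missing: height_cm
height_cm


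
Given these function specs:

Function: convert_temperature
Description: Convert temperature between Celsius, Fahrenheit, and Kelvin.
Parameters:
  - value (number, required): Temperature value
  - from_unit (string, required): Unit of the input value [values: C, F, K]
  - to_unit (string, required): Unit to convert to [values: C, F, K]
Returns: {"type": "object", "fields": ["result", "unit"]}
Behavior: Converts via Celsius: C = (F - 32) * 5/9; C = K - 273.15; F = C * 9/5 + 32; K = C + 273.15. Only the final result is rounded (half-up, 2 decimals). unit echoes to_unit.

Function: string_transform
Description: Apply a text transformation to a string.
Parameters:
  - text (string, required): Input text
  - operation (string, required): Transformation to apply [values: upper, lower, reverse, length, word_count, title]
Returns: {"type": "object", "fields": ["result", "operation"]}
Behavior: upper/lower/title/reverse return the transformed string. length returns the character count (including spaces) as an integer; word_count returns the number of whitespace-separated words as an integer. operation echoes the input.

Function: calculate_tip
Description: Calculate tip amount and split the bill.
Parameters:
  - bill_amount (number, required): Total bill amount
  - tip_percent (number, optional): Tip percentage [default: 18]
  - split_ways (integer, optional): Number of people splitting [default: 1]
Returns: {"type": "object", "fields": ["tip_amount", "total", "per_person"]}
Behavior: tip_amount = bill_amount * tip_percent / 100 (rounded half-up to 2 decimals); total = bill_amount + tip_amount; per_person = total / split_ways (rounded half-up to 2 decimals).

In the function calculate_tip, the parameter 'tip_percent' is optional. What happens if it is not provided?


The calculate_tip spec declares:
  - tip_percent (number, optional): Tip percentage [default: 18]
It defaults to 18


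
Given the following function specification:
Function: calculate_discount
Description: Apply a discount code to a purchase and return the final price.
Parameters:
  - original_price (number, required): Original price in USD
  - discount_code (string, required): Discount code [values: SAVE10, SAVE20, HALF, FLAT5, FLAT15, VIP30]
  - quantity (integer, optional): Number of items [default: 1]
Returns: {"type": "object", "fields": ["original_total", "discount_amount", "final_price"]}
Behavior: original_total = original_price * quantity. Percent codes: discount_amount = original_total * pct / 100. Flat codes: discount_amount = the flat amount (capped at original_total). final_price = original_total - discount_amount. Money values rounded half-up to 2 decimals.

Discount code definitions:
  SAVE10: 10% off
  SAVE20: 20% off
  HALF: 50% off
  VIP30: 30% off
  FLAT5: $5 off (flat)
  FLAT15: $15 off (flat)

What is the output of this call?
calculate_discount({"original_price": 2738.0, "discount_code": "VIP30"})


Defaults applied: quantity=1
original_total = 2738.0 * 1 = 2738.00
VIP30 = 30% off: discount_amount = 2738.00 * 30/100 = 821.4 -> 821.40
final_price = 2738.00 - 821.40 = 1916.60
Output:
{"original_total": 2738.0, "discount_amount": 821.4, "final_price": 1916.6}


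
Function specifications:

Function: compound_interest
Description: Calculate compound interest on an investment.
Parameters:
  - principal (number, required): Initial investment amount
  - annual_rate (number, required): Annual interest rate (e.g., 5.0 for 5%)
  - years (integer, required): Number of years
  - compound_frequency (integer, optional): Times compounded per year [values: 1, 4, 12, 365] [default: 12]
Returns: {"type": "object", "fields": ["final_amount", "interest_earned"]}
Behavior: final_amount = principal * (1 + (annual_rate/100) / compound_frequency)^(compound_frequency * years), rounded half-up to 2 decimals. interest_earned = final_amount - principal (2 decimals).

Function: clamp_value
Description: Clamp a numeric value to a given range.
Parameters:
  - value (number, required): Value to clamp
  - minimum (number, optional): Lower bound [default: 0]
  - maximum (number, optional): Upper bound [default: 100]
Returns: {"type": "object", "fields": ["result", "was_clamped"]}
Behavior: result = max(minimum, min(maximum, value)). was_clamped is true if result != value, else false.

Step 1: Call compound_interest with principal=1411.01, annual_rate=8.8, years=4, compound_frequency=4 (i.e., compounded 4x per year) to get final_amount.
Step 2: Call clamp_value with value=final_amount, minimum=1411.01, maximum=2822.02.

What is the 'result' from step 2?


Step 1: compound_interest
  rate per period = 8.8/100/4 = 0.022 (keep full precision); periods = 4 * 4 = 16
  (1 + 0.022)^16 = 1.41649267
  final_amount = 1411.01 * 1.41649267 = 1998.685328 -> 1998.69
  interest_earned = 1998.69 - 1411.01 = 587.68
  -> final_amount = 1998.69
Step 2: clamp_value(value=1998.69, minimum=1411.01, maximum=2822.02)
  result = max(1411.01, min(2822.02, 1998.69)) = max(1411.01, 1998.69) = 1998.69
  was_clamped = (1998.69 != 1998.69) = false
  -> result = 1998.69
1998.69


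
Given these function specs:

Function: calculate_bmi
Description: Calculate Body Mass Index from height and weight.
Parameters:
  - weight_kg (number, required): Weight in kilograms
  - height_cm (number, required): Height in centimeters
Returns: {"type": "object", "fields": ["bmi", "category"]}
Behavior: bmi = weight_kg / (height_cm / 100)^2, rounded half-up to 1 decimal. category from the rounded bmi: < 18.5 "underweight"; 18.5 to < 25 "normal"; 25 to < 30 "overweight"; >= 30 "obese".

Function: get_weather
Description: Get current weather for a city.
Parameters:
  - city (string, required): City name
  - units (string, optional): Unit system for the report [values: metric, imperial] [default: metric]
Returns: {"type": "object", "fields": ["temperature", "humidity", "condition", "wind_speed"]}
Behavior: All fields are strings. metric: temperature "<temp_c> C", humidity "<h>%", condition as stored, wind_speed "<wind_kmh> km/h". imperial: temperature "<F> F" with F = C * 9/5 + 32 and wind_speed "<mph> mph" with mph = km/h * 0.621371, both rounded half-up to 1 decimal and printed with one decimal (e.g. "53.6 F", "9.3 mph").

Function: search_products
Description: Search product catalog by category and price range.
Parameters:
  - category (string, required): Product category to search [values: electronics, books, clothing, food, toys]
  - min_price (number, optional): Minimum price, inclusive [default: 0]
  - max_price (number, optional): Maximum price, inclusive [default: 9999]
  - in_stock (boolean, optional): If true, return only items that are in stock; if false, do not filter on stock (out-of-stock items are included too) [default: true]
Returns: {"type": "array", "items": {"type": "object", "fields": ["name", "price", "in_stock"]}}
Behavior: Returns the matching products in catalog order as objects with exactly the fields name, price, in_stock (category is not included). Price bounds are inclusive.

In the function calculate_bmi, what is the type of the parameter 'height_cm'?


The calculate_bmi spec declares:
  - height_cm (number, required): Height in centimeters
Type:
number


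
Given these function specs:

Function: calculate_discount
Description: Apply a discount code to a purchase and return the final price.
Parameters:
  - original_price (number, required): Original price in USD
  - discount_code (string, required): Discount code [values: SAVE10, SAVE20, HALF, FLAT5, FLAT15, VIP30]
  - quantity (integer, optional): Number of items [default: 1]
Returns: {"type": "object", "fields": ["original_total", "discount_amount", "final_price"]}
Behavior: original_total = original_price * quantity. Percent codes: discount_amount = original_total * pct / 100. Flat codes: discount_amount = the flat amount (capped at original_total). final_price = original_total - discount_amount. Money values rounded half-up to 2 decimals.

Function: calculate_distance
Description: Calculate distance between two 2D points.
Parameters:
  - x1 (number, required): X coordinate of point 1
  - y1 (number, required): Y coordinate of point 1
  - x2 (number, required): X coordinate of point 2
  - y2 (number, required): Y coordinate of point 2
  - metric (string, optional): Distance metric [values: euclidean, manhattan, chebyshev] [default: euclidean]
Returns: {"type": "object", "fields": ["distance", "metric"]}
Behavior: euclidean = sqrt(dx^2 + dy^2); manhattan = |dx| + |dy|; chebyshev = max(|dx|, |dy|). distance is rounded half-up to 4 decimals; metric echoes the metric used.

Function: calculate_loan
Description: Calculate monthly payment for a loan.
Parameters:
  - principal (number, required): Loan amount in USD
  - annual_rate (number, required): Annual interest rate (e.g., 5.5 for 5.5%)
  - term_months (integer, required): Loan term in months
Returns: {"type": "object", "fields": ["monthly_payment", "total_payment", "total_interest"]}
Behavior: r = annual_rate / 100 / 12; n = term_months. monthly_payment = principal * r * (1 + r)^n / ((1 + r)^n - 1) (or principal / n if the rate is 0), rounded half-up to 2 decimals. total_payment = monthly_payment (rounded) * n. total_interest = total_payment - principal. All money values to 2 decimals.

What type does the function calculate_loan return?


The calculate_loan spec declares Returns: {"type": "object", "fields": ["monthly_payment", "total_payment", "total_interest"]}
Type:
object


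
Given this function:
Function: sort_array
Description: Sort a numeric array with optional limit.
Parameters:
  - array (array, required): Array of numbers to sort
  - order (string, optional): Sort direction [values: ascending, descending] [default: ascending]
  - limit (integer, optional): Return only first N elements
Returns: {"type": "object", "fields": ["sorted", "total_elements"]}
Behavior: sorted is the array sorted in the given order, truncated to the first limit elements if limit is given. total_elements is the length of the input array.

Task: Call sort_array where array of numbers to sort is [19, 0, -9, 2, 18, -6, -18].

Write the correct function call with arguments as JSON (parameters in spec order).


Mapping each described value to its parameter name:
  'Array of numbers to sort' -> array = [19, 0, -9, 2, 18, -6, -18]
sort_array({"array": [19, 0, -9, 2, 18, -6, -18]})


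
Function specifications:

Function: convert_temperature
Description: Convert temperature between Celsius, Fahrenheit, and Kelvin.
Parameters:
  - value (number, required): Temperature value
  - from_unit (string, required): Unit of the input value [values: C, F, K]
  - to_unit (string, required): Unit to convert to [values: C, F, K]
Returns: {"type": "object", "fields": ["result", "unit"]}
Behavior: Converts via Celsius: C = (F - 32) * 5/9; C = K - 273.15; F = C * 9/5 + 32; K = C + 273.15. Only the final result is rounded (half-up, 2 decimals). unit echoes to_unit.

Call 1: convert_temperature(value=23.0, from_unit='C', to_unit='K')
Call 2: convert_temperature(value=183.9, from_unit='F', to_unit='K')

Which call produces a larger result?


Call 1:
  Input already in C: 23
  To K: 23 + 273.15 = 296.15
  Round to 2 decimals: 296.15
  -> 296.15 K
Call 2:
  To C: (183.9 - 32) * 5/9 = 84.388889
  To K: 84.388889 + 273.15 = 357.538889
  Round to 2 decimals: 357.54
  -> 357.54 K
Call 2 (357.54 K)


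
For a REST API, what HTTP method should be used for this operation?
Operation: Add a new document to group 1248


GET = read, POST = create, PUT = update/replace, DELETE = remove
This operation is a create.
POST


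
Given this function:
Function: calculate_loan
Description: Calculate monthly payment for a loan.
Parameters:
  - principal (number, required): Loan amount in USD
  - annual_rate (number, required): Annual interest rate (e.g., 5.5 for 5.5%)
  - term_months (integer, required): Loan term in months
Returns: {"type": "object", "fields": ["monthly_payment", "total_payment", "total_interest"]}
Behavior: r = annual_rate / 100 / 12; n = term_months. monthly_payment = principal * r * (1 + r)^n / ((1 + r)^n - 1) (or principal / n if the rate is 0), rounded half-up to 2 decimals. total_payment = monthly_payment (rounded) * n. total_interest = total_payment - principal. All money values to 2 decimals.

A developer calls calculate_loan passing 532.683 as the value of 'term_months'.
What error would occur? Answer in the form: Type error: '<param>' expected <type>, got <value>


Spec: 'term_months' is declared as integer; 532.683 is a non-integer number.
Type error: 'term_months' expected integer, got 532.683


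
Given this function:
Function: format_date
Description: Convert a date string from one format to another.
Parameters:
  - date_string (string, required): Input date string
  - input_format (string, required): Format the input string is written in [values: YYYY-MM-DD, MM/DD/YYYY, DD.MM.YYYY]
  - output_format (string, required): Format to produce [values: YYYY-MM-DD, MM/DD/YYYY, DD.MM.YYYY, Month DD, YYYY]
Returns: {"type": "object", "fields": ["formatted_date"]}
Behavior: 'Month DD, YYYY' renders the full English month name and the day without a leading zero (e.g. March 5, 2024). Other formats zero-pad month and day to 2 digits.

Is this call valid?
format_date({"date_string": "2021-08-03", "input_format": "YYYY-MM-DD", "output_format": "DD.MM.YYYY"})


Checking all required parameters present and types match... All valid.
Valid


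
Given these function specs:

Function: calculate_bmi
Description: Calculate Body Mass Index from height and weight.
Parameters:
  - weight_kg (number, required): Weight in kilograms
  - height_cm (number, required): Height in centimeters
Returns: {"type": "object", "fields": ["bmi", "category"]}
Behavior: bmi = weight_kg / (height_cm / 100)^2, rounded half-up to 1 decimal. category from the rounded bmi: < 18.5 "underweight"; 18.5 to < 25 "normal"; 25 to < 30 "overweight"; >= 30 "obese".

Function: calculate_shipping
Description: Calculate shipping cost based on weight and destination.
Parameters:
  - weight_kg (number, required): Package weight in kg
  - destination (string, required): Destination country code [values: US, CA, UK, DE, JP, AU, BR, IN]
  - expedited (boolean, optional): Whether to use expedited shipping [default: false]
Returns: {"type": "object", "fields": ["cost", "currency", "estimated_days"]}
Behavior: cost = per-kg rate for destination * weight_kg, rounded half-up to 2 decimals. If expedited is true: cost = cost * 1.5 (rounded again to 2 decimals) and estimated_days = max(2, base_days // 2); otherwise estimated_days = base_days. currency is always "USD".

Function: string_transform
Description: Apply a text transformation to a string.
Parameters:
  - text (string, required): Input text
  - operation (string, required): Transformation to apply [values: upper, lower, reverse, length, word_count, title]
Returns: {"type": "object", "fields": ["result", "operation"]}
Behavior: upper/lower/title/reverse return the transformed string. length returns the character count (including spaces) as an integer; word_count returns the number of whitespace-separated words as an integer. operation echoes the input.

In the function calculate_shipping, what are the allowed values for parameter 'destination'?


The calculate_shipping spec declares:
  - destination (string, required): Destination country code [values: US, CA, UK, DE, JP, AU, BR, IN]
Allowed values:
US, CA, UK, DE, JP, AU, BR, IN


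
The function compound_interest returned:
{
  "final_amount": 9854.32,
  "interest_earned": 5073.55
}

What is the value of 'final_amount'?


9854.32


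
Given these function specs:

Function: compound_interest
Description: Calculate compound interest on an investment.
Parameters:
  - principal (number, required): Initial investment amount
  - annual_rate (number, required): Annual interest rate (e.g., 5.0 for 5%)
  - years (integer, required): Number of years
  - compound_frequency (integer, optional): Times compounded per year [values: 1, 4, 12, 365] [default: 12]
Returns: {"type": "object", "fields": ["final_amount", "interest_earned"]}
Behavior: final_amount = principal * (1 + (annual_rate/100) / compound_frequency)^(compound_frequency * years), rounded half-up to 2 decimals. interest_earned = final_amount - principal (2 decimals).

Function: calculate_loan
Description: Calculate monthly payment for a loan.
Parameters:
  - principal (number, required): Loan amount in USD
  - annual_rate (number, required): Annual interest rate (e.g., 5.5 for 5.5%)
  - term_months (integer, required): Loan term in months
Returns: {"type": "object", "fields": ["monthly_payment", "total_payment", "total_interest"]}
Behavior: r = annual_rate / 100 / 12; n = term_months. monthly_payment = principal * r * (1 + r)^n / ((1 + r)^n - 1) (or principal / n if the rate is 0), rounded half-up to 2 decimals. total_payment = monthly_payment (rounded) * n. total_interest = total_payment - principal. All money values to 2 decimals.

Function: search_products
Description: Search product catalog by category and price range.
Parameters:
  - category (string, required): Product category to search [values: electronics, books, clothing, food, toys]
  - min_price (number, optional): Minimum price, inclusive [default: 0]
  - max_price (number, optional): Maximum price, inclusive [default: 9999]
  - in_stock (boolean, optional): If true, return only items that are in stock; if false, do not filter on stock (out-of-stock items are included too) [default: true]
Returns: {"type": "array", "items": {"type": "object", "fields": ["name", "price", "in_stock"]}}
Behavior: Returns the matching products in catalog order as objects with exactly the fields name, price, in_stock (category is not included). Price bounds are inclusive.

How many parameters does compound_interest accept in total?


Parameters of compound_interest: principal (required), annual_rate (required), years (required), compound_frequency (optional)
Total:
4


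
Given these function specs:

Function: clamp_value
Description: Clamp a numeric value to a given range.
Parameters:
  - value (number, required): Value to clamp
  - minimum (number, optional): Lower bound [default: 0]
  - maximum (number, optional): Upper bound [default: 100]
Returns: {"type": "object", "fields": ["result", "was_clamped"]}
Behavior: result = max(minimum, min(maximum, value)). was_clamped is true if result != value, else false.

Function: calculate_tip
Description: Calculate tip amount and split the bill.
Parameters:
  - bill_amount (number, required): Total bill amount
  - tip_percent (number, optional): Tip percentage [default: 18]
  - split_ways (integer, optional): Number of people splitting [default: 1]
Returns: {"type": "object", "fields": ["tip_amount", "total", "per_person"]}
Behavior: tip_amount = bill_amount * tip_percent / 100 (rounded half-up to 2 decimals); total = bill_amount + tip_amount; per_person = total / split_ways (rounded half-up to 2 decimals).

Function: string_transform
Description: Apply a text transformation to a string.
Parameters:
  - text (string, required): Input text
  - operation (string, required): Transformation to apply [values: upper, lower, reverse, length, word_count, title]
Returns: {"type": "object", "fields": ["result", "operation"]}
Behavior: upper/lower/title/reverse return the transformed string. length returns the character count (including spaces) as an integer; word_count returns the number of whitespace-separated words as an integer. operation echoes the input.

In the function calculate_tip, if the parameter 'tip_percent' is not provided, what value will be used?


The calculate_tip spec declares:
  - tip_percent (number, optional): Tip percentage [default: 18]
Default:
18


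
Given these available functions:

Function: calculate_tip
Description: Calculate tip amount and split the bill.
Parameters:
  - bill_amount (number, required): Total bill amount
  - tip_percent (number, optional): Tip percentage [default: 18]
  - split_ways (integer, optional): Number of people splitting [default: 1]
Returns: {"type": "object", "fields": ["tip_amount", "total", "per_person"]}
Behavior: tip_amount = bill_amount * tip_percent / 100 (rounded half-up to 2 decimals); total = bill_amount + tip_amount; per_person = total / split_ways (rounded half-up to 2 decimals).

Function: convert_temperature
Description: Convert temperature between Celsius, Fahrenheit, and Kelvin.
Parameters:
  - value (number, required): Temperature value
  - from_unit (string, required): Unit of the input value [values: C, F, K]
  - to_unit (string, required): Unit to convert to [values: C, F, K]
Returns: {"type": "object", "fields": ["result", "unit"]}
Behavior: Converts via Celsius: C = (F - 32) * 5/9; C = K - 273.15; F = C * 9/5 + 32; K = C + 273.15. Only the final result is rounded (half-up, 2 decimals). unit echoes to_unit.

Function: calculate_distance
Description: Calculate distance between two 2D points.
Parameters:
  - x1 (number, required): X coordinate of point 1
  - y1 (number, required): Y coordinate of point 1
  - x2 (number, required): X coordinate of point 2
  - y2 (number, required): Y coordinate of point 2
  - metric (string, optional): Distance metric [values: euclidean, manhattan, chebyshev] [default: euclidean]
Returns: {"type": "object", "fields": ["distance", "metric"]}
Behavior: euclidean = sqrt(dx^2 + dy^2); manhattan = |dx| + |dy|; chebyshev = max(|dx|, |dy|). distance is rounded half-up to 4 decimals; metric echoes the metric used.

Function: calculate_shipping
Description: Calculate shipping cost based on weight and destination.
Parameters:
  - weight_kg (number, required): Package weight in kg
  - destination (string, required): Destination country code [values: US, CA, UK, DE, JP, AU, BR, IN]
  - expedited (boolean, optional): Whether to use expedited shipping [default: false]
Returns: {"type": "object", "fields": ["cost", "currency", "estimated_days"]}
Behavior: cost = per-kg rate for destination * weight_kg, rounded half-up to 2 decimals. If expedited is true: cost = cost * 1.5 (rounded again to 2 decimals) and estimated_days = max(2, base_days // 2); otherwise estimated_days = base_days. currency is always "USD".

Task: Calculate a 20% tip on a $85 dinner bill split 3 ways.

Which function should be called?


The task needs a function whose description is: Calculate tip amount and split the bill.
calculate_tip
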